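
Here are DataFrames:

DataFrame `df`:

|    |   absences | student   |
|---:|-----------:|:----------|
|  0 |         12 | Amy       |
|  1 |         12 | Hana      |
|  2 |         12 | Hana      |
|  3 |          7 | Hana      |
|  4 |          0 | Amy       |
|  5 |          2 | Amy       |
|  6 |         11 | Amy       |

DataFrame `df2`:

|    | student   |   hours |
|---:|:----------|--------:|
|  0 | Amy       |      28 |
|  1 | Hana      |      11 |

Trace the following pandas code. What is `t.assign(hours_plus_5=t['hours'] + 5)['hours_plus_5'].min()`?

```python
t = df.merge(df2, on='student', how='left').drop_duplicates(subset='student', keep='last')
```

merge on 'student' (how='left') → 7 rows:
   absences student  hours
0        12     Amy     28
1        12    Hana     11
2        12    Hana     11
3         7    Hana     11
4         0     Amy     28
5         2     Amy     28
6        11     Amy     28
drop duplicate student (keep=last):
   absences student  hours
3         7    Hana     11
6        11     Amy     28
add column hours_plus_5 = t['hours'] + 5:
   absences student  hours  hours_plus_5
3         7    Hana     11            16
6        11     Amy     28            33

16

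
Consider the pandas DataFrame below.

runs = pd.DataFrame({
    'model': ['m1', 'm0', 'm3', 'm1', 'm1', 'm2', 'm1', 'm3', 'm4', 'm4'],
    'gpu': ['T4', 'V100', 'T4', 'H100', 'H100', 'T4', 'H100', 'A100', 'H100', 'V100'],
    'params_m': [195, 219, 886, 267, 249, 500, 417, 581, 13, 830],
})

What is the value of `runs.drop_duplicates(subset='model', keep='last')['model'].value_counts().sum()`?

5

drop duplicate model (keep=last):
  model   gpu  params_m
1    m0  V100       219
5    m2    T4       500
6    m1  H100       417
7    m3  A100       581
9    m4  V100       830
value_counts of model:
model
m0    1
m2    1
m1    1
m3    1
m4    1
Name: count, dtype: int64
So sum() = 5.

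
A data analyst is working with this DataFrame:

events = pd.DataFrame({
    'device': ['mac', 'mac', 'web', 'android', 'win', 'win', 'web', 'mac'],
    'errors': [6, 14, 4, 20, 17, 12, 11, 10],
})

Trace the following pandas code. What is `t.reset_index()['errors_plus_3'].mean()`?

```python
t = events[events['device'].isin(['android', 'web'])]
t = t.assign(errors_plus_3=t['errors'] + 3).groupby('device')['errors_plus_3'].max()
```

filter rows where device in ['android', 'web']:
    device  errors
2      web       4
3  android      20
6      web      11
add column errors_plus_3 = t['errors'] + 3:
    device  errors  errors_plus_3
2      web       4              7
3  android      20             23
6      web      11             14
group by device, max of errors_plus_3:
device
android    23
web        14
Name: errors_plus_3, dtype: int64
reset_index():
    device  errors_plus_3
0  android             23
1      web             14
So mean() = 18.5.

18.5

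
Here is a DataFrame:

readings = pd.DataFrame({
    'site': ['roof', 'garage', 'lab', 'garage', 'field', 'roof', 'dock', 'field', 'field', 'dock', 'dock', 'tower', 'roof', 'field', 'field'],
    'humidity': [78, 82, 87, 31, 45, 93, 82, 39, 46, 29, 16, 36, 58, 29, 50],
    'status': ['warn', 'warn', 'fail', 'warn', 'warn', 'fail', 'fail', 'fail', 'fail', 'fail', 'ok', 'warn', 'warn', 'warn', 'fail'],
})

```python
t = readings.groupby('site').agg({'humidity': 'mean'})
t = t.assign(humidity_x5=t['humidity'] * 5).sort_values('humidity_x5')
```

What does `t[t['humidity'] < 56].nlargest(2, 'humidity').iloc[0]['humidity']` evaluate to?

42.3333333333

group by site, mean of humidity:
         humidity
site             
dock    42.333333
field   41.800000
garage  56.500000
lab     87.000000
roof    76.333333
tower   36.000000
add column humidity_x5 = t['humidity'] * 5:
         humidity  humidity_x5
site                          
dock    42.333333   211.666667
field   41.800000   209.000000
garage  56.500000   282.500000
lab     87.000000   435.000000
roof    76.333333   381.666667
tower   36.000000   180.000000
sort by humidity_x5:
         humidity  humidity_x5
site                          
tower   36.000000   180.000000
field   41.800000   209.000000
dock    42.333333   211.666667
garage  56.500000   282.500000
roof    76.333333   381.666667
lab     87.000000   435.000000
filter rows where humidity < 56:
        humidity  humidity_x5
site                         
tower  36.000000   180.000000
field  41.800000   209.000000
dock   42.333333   211.666667
take 2 rows with largest humidity:
        humidity  humidity_x5
site                         
dock   42.333333   211.666667
field  41.800000   209.000000
The value at position 0, column 'humidity' is 42.3333333333.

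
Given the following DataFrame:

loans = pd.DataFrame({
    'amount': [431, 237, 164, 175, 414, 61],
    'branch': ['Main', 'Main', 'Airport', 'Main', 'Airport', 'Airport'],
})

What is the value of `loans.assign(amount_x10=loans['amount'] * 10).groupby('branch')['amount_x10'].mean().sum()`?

4940.0

add column amount_x10 = loans['amount'] * 10:
   amount   branch  amount_x10
0     431     Main        4310
1     237     Main        2370
2     164  Airport        1640
3     175     Main        1750
4     414  Airport        4140
5      61  Airport         610
group by branch, mean of amount_x10:
branch
Airport    2130.0
Main       2810.0
Name: amount_x10, dtype: float64
Taking the sum of the resulting series gives 4940.0.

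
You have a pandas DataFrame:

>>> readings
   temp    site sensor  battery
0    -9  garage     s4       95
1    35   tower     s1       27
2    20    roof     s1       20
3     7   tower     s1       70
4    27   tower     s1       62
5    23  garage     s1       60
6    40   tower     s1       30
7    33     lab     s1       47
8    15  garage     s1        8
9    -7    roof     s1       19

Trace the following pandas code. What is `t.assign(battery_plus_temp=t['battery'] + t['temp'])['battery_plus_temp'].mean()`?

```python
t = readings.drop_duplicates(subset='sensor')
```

drop duplicate sensor (keep=first):
   temp    site sensor  battery
0    -9  garage     s4       95
1    35   tower     s1       27
add column battery_plus_temp = t['battery'] + t['temp']:
   temp    site sensor  battery  battery_plus_temp
0    -9  garage     s4       95                 86
1    35   tower     s1       27                 62

74.0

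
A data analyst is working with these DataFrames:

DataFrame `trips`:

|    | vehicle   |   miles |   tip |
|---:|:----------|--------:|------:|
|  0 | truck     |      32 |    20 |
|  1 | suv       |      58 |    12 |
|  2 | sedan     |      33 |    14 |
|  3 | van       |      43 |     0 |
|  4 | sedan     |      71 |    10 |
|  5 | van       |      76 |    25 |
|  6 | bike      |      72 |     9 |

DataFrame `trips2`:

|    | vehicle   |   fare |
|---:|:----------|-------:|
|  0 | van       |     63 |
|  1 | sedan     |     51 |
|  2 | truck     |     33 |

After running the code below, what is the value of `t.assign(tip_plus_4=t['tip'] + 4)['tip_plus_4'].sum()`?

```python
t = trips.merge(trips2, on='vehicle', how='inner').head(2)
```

merge on 'vehicle' (how='inner') → 5 rows:
  vehicle  miles  tip  fare
0   truck     32   20    33
1   sedan     33   14    51
2     van     43    0    63
3   sedan     71   10    51
4     van     76   25    63
take first 2 rows:
  vehicle  miles  tip  fare
0   truck     32   20    33
1   sedan     33   14    51
add column tip_plus_4 = t['tip'] + 4:
  vehicle  miles  tip  fare  tip_plus_4
0   truck     32   20    33          24
1   sedan     33   14    51          18

42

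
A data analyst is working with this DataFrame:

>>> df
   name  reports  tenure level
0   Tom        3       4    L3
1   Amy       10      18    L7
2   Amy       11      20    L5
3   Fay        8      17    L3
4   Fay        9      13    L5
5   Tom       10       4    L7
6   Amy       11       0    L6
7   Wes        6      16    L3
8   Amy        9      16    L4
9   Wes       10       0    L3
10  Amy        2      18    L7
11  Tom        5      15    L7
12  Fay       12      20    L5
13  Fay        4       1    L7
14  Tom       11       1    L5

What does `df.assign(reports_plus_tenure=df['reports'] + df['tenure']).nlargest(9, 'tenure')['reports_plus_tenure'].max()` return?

add column reports_plus_tenure = df['reports'] + df['tenure']:
   name  reports  tenure level  reports_plus_tenure
0   Tom        3       4    L3                    7
1   Amy       10      18    L7                   28
2   Amy       11      20    L5                   31
3   Fay        8      17    L3                   25
4   Fay        9      13    L5                   22
5   Tom       10       4    L7                   14
6   Amy       11       0    L6                   11
7   Wes        6      16    L3                   22
8   Amy        9      16    L4                   25
9   Wes       10       0    L3                   10
10  Amy        2      18    L7                   20
11  Tom        5      15    L7                   20
12  Fay       12      20    L5                   32
13  Fay        4       1    L7                    5
14  Tom       11       1    L5                   12
take 9 rows with largest tenure:
   name  reports  tenure level  reports_plus_tenure
2   Amy       11      20    L5                   31
12  Fay       12      20    L5                   32
1   Amy       10      18    L7                   28
10  Amy        2      18    L7                   20
3   Fay        8      17    L3                   25
7   Wes        6      16    L3                   22
8   Amy        9      16    L4                   25
11  Tom        5      15    L7                   20
4   Fay        9      13    L5                   22
So max() = 32.

32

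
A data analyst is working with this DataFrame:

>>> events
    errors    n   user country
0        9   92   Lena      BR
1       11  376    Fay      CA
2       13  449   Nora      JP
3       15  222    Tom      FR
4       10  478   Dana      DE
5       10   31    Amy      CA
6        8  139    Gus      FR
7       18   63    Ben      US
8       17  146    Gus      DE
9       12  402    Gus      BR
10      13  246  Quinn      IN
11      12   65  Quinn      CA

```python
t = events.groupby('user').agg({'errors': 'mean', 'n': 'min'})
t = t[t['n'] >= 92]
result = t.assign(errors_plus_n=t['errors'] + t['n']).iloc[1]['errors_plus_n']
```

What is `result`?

387.0

group by user: mean(errors), min(n):
          errors    n
user                 
Amy    10.000000   31
Ben    18.000000   63
Dana   10.000000  478
Fay    11.000000  376
Gus    12.333333  139
Lena    9.000000   92
Nora   13.000000  449
Quinn  12.500000   65
Tom    15.000000  222
filter rows where n >= 92:
         errors    n
user                
Dana  10.000000  478
Fay   11.000000  376
Gus   12.333333  139
Lena   9.000000   92
Nora  13.000000  449
Tom   15.000000  222
add column errors_plus_n = t['errors'] + t['n']:
         errors    n  errors_plus_n
user                               
Dana  10.000000  478     488.000000
Fay   11.000000  376     387.000000
Gus   12.333333  139     151.333333
Lena   9.000000   92     101.000000
Nora  13.000000  449     462.000000
Tom   15.000000  222     237.000000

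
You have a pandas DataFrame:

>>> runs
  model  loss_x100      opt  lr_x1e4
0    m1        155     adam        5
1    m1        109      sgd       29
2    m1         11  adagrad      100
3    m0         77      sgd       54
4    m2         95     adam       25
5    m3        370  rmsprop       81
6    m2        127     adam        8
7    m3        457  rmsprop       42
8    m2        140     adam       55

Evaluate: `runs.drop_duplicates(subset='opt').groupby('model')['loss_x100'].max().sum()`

drop duplicate opt (keep=first):
  model  loss_x100      opt  lr_x1e4
0    m1        155     adam        5
1    m1        109      sgd       29
2    m1         11  adagrad      100
5    m3        370  rmsprop       81
group by model, max of loss_x100:
model
m1    155
m3    370
Name: loss_x100, dtype: int64
Hence 525.

525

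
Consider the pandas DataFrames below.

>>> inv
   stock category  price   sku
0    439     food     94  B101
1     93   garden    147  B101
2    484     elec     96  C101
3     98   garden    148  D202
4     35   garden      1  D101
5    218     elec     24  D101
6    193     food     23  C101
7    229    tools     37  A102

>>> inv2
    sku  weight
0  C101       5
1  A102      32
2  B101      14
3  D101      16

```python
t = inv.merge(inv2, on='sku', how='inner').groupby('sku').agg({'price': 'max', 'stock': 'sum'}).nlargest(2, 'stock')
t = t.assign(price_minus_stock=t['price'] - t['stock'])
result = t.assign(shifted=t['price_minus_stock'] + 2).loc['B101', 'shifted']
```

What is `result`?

merge on 'sku' (how='inner') → 7 rows:
   stock category  price   sku  weight
0    439     food     94  B101      14
1     93   garden    147  B101      14
2    484     elec     96  C101       5
3     35   garden      1  D101      16
4    218     elec     24  D101      16
5    193     food     23  C101       5
6    229    tools     37  A102      32
group by sku: max(price), sum(stock):
      price  stock
sku               
A102     37    229
B101    147    532
C101     96    677
D101     24    253
take 2 rows with largest stock:
      price  stock
sku               
C101     96    677
B101    147    532
add column price_minus_stock = t['price'] - t['stock']:
      price  stock  price_minus_stock
sku                                  
C101     96    677               -581
B101    147    532               -385
add column shifted = t['price_minus_stock'] + 2:
      price  stock  price_minus_stock  shifted
sku                                           
C101     96    677               -581     -579
B101    147    532               -385     -383
Taking the value at row 'B101', column 'shifted' gives -383.

-383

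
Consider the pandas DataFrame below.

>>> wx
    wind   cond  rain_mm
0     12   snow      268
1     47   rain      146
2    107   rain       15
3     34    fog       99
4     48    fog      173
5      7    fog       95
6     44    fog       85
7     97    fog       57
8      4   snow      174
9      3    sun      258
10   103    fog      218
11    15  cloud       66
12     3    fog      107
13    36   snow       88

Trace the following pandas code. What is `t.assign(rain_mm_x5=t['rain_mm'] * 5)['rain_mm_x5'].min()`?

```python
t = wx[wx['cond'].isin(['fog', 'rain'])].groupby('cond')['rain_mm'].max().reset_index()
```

filter rows where cond in ['fog', 'rain']:
    wind  cond  rain_mm
1     47  rain      146
2    107  rain       15
3     34   fog       99
4     48   fog      173
5      7   fog       95
6     44   fog       85
7     97   fog       57
10   103   fog      218
12     3   fog      107
group by cond, max of rain_mm:
cond
fog     218
rain    146
Name: rain_mm, dtype: int64
reset_index():
   cond  rain_mm
0   fog      218
1  rain      146
add column rain_mm_x5 = t['rain_mm'] * 5:
   cond  rain_mm  rain_mm_x5
0   fog      218        1090
1  rain      146         730
Reading off the min of column 'rain_mm_x5', we get 730.

730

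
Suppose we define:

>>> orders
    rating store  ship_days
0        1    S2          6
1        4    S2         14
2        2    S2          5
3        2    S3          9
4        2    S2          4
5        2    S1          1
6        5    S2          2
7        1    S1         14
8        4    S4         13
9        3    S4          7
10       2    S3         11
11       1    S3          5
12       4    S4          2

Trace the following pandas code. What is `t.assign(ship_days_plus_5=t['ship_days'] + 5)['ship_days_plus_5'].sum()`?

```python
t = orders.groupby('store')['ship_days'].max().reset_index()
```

72

group by store, max of ship_days:
store
S1    14
S2    14
S3    11
S4    13
Name: ship_days, dtype: int64
reset_index():
  store  ship_days
0    S1         14
1    S2         14
2    S3         11
3    S4         13
add column ship_days_plus_5 = t['ship_days'] + 5:
  store  ship_days  ship_days_plus_5
0    S1         14                19
1    S2         14                19
2    S3         11                16
3    S4         13                18
sum of column 'ship_days_plus_5' → 72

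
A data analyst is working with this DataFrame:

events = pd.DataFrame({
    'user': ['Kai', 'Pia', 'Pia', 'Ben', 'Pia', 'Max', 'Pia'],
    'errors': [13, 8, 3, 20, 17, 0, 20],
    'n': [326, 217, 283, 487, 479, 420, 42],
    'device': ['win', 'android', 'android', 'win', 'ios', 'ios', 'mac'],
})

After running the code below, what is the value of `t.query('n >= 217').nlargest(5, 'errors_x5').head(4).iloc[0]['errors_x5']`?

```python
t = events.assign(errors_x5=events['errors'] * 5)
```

100

add column errors_x5 = events['errors'] * 5:
  user  errors    n   device  errors_x5
0  Kai      13  326      win         65
1  Pia       8  217  android         40
2  Pia       3  283  android         15
3  Ben      20  487      win        100
4  Pia      17  479      ios         85
5  Max       0  420      ios          0
6  Pia      20   42      mac        100
filter rows where n >= 217:
  user  errors    n   device  errors_x5
0  Kai      13  326      win         65
1  Pia       8  217  android         40
2  Pia       3  283  android         15
3  Ben      20  487      win        100
4  Pia      17  479      ios         85
5  Max       0  420      ios          0
take 5 rows with largest errors_x5:
  user  errors    n   device  errors_x5
3  Ben      20  487      win        100
4  Pia      17  479      ios         85
0  Kai      13  326      win         65
1  Pia       8  217  android         40
2  Pia       3  283  android         15
take first 4 rows:
  user  errors    n   device  errors_x5
3  Ben      20  487      win        100
4  Pia      17  479      ios         85
0  Kai      13  326      win         65
1  Pia       8  217  android         40
The value at position 0, column 'errors_x5' is 100.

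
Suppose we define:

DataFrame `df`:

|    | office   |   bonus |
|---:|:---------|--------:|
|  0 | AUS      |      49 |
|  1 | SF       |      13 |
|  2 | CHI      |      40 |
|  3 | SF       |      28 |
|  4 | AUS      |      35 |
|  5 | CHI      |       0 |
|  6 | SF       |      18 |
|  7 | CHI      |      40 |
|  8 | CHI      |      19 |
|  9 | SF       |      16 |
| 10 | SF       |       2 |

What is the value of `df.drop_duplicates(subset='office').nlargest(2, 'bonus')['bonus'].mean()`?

drop duplicate office (keep=first):
  office  bonus
0    AUS     49
1     SF     13
2    CHI     40
take 2 rows with largest bonus:
  office  bonus
0    AUS     49
2    CHI     40
Taking the mean of column 'bonus' gives 44.5.

44.5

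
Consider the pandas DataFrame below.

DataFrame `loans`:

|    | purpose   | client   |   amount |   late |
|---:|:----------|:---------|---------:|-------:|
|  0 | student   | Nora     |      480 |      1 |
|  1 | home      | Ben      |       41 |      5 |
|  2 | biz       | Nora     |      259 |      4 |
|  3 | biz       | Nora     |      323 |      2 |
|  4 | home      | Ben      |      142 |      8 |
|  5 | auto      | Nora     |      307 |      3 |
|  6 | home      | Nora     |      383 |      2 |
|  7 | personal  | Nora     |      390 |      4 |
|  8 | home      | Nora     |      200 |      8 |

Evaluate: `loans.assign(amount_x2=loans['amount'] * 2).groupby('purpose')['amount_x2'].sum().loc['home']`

add column amount_x2 = loans['amount'] * 2:
    purpose client  amount  late  amount_x2
0   student   Nora     480     1        960
1      home    Ben      41     5         82
2       biz   Nora     259     4        518
3       biz   Nora     323     2        646
4      home    Ben     142     8        284
5      auto   Nora     307     3        614
6      home   Nora     383     2        766
7  personal   Nora     390     4        780
8      home   Nora     200     8        400
group by purpose, sum of amount_x2:
purpose
auto         614
biz         1164
home        1532
personal     780
student      960
Name: amount_x2, dtype: int64
Hence 1532.

1532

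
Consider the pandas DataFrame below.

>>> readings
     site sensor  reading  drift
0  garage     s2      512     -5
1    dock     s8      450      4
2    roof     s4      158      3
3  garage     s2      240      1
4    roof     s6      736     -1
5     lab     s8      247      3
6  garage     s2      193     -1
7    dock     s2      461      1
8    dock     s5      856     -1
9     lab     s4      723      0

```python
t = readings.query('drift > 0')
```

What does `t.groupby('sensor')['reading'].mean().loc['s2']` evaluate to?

filter rows where drift > 0:
     site sensor  reading  drift
1    dock     s8      450      4
2    roof     s4      158      3
3  garage     s2      240      1
5     lab     s8      247      3
7    dock     s2      461      1
group by sensor, mean of reading:
sensor
s2    350.5
s4    158.0
s8    348.5
Name: reading, dtype: float64

350.5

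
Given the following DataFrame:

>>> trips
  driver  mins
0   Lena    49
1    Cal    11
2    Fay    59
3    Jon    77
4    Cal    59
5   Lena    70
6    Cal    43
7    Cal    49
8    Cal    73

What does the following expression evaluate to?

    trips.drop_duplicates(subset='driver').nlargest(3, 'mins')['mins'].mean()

drop duplicate driver (keep=first):
  driver  mins
0   Lena    49
1    Cal    11
2    Fay    59
3    Jon    77
take 3 rows with largest mins:
  driver  mins
3    Jon    77
2    Fay    59
0   Lena    49
Hence 61.6666666667.

61.6666666667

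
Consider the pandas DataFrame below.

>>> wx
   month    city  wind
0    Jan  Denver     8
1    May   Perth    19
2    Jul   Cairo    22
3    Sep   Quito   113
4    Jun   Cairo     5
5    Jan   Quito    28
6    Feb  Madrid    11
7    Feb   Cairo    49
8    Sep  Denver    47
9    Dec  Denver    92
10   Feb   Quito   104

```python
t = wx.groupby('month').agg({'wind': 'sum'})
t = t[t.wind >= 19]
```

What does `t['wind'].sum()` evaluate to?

group by month, sum of wind:
       wind
month      
Dec      92
Feb     164
Jan      36
Jul      22
Jun       5
May      19
Sep     160
filter rows where wind >= 19:
       wind
month      
Dec      92
Feb     164
Jan      36
Jul      22
May      19
Sep     160
Taking the sum of column 'wind' gives 493.

493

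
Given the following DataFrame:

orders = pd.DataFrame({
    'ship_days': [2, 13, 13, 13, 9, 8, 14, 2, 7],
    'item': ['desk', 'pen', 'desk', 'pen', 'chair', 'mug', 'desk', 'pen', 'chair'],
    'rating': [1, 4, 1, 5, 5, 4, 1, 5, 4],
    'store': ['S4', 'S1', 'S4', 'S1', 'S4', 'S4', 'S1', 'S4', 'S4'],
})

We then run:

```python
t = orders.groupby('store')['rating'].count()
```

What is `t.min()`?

3

group by store, count of rating:
store
S1    3
S4    6
Name: rating, dtype: int64
Finally, min of the resulting series = 3.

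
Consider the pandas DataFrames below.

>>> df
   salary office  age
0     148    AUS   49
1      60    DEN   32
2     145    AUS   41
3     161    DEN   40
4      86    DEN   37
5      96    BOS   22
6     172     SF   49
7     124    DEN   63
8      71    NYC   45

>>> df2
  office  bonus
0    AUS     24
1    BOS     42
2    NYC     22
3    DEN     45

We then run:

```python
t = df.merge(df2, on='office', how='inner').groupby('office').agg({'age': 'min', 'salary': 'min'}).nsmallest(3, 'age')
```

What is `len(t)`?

3

merge on 'office' (how='inner') → 8 rows:
   salary office  age  bonus
0     148    AUS   49     24
1      60    DEN   32     45
2     145    AUS   41     24
3     161    DEN   40     45
4      86    DEN   37     45
5      96    BOS   22     42
6     124    DEN   63     45
7      71    NYC   45     22
group by office: min(age), min(salary):
        age  salary
office             
AUS      41     145
BOS      22      96
DEN      32      60
NYC      45      71
take 3 rows with smallest age:
        age  salary
office             
BOS      22      96
DEN      32      60
AUS      41     145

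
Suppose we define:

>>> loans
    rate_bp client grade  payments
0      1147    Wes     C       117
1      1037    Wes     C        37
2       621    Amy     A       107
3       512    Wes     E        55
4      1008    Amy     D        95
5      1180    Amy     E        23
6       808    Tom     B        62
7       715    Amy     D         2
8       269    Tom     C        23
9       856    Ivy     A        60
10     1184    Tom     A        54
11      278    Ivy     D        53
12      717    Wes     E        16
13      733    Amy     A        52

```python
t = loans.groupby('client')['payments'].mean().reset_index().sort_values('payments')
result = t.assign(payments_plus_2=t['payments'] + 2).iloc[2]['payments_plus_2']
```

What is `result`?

group by client, mean of payments:
client
Amy    55.800000
Ivy    56.500000
Tom    46.333333
Wes    56.250000
Name: payments, dtype: float64
reset_index():
  client   payments
0    Amy  55.800000
1    Ivy  56.500000
2    Tom  46.333333
3    Wes  56.250000
sort by payments:
  client   payments
2    Tom  46.333333
0    Amy  55.800000
3    Wes  56.250000
1    Ivy  56.500000
add column payments_plus_2 = t['payments'] + 2:
  client   payments  payments_plus_2
2    Tom  46.333333        48.333333
0    Amy  55.800000        57.800000
3    Wes  56.250000        58.250000
1    Ivy  56.500000        58.500000

58.25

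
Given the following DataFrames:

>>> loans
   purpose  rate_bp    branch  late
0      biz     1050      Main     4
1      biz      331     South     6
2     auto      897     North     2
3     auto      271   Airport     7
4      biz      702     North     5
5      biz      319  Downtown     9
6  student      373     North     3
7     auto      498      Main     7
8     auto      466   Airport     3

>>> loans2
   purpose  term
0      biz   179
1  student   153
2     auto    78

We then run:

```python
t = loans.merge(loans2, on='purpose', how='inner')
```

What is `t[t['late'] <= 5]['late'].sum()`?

merge on 'purpose' (how='inner') → 9 rows:
   purpose  rate_bp    branch  late  term
0      biz     1050      Main     4   179
1      biz      331     South     6   179
2     auto      897     North     2    78
3     auto      271   Airport     7    78
4      biz      702     North     5   179
5      biz      319  Downtown     9   179
6  student      373     North     3   153
7     auto      498      Main     7    78
8     auto      466   Airport     3    78
filter rows where late <= 5:
   purpose  rate_bp   branch  late  term
0      biz     1050     Main     4   179
2     auto      897    North     2    78
4      biz      702    North     5   179
6  student      373    North     3   153
8     auto      466  Airport     3    78
sum of column 'late' → 17

17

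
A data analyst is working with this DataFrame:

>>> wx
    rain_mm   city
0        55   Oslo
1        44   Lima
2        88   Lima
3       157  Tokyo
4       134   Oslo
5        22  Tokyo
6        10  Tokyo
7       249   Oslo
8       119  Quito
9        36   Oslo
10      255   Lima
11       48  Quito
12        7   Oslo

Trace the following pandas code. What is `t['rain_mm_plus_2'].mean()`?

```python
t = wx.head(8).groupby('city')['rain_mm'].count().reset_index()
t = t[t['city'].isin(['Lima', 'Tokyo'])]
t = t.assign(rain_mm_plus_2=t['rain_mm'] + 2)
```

4.5

take first 8 rows:
   rain_mm   city
0       55   Oslo
1       44   Lima
2       88   Lima
3      157  Tokyo
4      134   Oslo
5       22  Tokyo
6       10  Tokyo
7      249   Oslo
group by city, count of rain_mm:
city
Lima     2
Oslo     3
Tokyo    3
Name: rain_mm, dtype: int64
reset_index():
    city  rain_mm
0   Lima        2
1   Oslo        3
2  Tokyo        3
filter rows where city in ['Lima', 'Tokyo']:
    city  rain_mm
0   Lima        2
2  Tokyo        3
add column rain_mm_plus_2 = t['rain_mm'] + 2:
    city  rain_mm  rain_mm_plus_2
0   Lima        2               4
2  Tokyo        3               5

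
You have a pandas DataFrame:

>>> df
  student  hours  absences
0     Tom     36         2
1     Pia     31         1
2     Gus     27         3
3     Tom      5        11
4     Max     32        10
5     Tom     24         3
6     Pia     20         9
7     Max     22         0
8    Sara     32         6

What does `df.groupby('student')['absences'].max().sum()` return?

39

group by student, max of absences:
student
Gus      3
Max     10
Pia      9
Sara     6
Tom     11
Name: absences, dtype: int64
Reading off the sum of the resulting series, we get 39.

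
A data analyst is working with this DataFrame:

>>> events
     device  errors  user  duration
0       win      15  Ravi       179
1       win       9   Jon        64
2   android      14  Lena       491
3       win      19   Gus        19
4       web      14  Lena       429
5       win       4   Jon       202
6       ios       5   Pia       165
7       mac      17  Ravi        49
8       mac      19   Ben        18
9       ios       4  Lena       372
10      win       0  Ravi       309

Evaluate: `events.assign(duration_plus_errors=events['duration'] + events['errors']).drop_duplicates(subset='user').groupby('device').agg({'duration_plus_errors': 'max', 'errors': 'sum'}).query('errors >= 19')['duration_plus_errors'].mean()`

115.5

add column duration_plus_errors = events['duration'] + events['errors']:
     device  errors  user  duration  duration_plus_errors
0       win      15  Ravi       179                   194
1       win       9   Jon        64                    73
2   android      14  Lena       491                   505
3       win      19   Gus        19                    38
4       web      14  Lena       429                   443
5       win       4   Jon       202                   206
6       ios       5   Pia       165                   170
7       mac      17  Ravi        49                    66
8       mac      19   Ben        18                    37
9       ios       4  Lena       372                   376
10      win       0  Ravi       309                   309
drop duplicate user (keep=first):
    device  errors  user  duration  duration_plus_errors
0      win      15  Ravi       179                   194
1      win       9   Jon        64                    73
2  android      14  Lena       491                   505
3      win      19   Gus        19                    38
6      ios       5   Pia       165                   170
8      mac      19   Ben        18                    37
group by device: max(duration_plus_errors), sum(errors):
         duration_plus_errors  errors
device                               
android                   505      14
ios                       170       5
mac                        37      19
win                       194      43
filter rows where errors >= 19:
        duration_plus_errors  errors
device                              
mac                       37      19
win                      194      43
Finally, mean of column 'duration_plus_errors' = 115.5.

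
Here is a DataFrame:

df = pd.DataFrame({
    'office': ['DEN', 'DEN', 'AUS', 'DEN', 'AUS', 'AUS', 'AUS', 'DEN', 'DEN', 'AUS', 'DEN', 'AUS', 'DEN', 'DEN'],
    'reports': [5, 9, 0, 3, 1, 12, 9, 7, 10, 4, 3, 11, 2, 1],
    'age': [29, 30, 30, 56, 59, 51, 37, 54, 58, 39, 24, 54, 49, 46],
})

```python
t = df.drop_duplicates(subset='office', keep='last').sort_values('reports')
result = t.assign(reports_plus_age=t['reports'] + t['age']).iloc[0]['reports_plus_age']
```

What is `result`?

drop duplicate office (keep=last):
   office  reports  age
11    AUS       11   54
13    DEN        1   46
sort by reports:
   office  reports  age
13    DEN        1   46
11    AUS       11   54
add column reports_plus_age = t['reports'] + t['age']:
   office  reports  age  reports_plus_age
13    DEN        1   46                47
11    AUS       11   54                65
Hence 47.

47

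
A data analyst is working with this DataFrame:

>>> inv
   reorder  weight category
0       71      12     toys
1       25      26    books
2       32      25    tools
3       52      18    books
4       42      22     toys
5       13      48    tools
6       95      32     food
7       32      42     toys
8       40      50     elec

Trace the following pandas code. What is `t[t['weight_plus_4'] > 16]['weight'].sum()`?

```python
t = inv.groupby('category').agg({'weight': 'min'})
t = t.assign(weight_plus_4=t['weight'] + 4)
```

group by category, min of weight:
          weight
category        
books         18
elec          50
food          32
tools         25
toys          12
add column weight_plus_4 = t['weight'] + 4:
          weight  weight_plus_4
category                       
books         18             22
elec          50             54
food          32             36
tools         25             29
toys          12             16
filter rows where weight_plus_4 > 16:
          weight  weight_plus_4
category                       
books         18             22
elec          50             54
food          32             36
tools         25             29
So sum() = 125.

125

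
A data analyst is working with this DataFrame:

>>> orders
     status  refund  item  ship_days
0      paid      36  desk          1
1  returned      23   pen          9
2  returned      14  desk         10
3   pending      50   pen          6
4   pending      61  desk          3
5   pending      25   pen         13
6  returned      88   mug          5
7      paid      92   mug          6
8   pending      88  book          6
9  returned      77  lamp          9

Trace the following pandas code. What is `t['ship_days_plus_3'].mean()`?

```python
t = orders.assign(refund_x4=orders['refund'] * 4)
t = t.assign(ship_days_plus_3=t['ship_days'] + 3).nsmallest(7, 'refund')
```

10.2857142857

add column refund_x4 = orders['refund'] * 4:
     status  refund  item  ship_days  refund_x4
0      paid      36  desk          1        144
1  returned      23   pen          9         92
2  returned      14  desk         10         56
3   pending      50   pen          6        200
4   pending      61  desk          3        244
5   pending      25   pen         13        100
6  returned      88   mug          5        352
7      paid      92   mug          6        368
8   pending      88  book          6        352
9  returned      77  lamp          9        308
add column ship_days_plus_3 = t['ship_days'] + 3:
     status  refund  item  ship_days  refund_x4  ship_days_plus_3
0      paid      36  desk          1        144                 4
1  returned      23   pen          9         92                12
2  returned      14  desk         10         56                13
3   pending      50   pen          6        200                 9
4   pending      61  desk          3        244                 6
5   pending      25   pen         13        100                16
6  returned      88   mug          5        352                 8
7      paid      92   mug          6        368                 9
8   pending      88  book          6        352                 9
9  returned      77  lamp          9        308                12
take 7 rows with smallest refund:
     status  refund  item  ship_days  refund_x4  ship_days_plus_3
2  returned      14  desk         10         56                13
1  returned      23   pen          9         92                12
5   pending      25   pen         13        100                16
0      paid      36  desk          1        144                 4
3   pending      50   pen          6        200                 9
4   pending      61  desk          3        244                 6
9  returned      77  lamp          9        308                12
Reading off the mean of column 'ship_days_plus_3', we get 10.2857142857.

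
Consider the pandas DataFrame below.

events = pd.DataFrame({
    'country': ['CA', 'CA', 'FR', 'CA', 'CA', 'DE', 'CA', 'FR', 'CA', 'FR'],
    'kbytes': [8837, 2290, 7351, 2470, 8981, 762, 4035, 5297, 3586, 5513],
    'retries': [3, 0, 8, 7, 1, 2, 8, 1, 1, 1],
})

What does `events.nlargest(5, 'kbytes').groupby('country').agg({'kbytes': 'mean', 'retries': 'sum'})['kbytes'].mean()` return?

7481.33333333

take 5 rows with largest kbytes:
  country  kbytes  retries
4      CA    8981        1
0      CA    8837        3
2      FR    7351        8
9      FR    5513        1
7      FR    5297        1
group by country: mean(kbytes), sum(retries):
              kbytes  retries
country                      
CA       8909.000000        4
FR       6053.666667       10
Hence 7481.33333333.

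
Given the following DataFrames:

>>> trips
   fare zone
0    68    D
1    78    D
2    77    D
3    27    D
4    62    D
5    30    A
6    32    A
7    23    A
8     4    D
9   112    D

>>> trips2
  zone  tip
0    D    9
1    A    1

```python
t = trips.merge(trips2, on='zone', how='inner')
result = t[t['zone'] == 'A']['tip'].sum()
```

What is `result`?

merge on 'zone' (how='inner') → 10 rows:
   fare zone  tip
0    68    D    9
1    78    D    9
2    77    D    9
3    27    D    9
4    62    D    9
5    30    A    1
6    32    A    1
7    23    A    1
8     4    D    9
9   112    D    9
filter rows where zone == 'A':
   fare zone  tip
5    30    A    1
6    32    A    1
7    23    A    1
Hence 3.

3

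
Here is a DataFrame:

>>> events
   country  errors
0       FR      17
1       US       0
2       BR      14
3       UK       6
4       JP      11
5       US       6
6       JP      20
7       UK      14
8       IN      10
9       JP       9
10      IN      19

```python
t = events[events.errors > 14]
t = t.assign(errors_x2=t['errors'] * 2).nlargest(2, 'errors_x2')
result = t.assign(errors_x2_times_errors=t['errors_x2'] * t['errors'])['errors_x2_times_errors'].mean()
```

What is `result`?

761.0

filter rows where errors > 14:
   country  errors
0       FR      17
6       JP      20
10      IN      19
add column errors_x2 = t['errors'] * 2:
   country  errors  errors_x2
0       FR      17         34
6       JP      20         40
10      IN      19         38
take 2 rows with largest errors_x2:
   country  errors  errors_x2
6       JP      20         40
10      IN      19         38
add column errors_x2_times_errors = t['errors_x2'] * t['errors']:
   country  errors  errors_x2  errors_x2_times_errors
6       JP      20         40                     800
10      IN      19         38                     722
mean of column 'errors_x2_times_errors' → 761.0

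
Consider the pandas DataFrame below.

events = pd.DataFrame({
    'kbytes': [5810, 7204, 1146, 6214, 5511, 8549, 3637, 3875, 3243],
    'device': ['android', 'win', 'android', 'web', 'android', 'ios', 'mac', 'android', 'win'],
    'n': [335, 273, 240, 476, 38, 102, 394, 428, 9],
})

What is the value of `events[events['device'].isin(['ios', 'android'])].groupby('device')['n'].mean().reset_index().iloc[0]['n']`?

260.25

filter rows where device in ['ios', 'android']:
   kbytes   device    n
0    5810  android  335
2    1146  android  240
4    5511  android   38
5    8549      ios  102
7    3875  android  428
group by device, mean of n:
device
android    260.25
ios        102.00
Name: n, dtype: float64
reset_index():
    device       n
0  android  260.25
1      ios  102.00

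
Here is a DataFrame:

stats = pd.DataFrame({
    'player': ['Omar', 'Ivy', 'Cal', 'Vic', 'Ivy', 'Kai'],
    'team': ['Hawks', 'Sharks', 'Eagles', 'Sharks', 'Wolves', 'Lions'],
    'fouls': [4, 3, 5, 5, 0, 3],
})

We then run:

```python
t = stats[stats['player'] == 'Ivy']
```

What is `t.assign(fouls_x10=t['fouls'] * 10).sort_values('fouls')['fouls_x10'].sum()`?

filter rows where player == 'Ivy':
  player    team  fouls
1    Ivy  Sharks      3
4    Ivy  Wolves      0
add column fouls_x10 = t['fouls'] * 10:
  player    team  fouls  fouls_x10
1    Ivy  Sharks      3         30
4    Ivy  Wolves      0          0
sort by fouls:
  player    team  fouls  fouls_x10
4    Ivy  Wolves      0          0
1    Ivy  Sharks      3         30
sum of column 'fouls_x10' → 30

30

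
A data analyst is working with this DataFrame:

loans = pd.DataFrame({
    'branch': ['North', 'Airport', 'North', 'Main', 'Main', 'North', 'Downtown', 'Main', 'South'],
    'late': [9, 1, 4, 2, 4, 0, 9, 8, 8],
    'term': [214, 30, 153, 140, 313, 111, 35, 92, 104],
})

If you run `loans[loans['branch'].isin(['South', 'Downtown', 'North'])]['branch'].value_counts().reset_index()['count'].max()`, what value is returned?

3

filter rows where branch in ['South', 'Downtown', 'North']:
     branch  late  term
0     North     9   214
2     North     4   153
5     North     0   111
6  Downtown     9    35
8     South     8   104
value_counts of branch:
branch
North       3
Downtown    1
South       1
Name: count, dtype: int64
reset_index():
     branch  count
0     North      3
1  Downtown      1
2     South      1
Taking the max of column 'count' gives 3.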